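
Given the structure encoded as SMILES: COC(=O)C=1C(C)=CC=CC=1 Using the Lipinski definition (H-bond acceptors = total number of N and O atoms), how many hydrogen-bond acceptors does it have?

2

N atoms: 0; O atoms: 2.
Lipinski HBA = 0 + 2 = 2.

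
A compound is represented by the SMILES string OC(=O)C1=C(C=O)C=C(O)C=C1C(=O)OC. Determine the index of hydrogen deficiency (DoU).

Degree of unsaturation = (number of rings) + (number of π bonds).
Ring closures in the SMILES: 1.
π bonds: 6 double bonds (each 1 DoU) → 6 DoU from unsaturation.
Total DoU = 1 + 6 = 7.

7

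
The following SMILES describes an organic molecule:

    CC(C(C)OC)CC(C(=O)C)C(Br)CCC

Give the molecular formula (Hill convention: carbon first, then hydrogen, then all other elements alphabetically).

Walk through each heavy atom and fill implicit hydrogens from standard valence (C 4, N 3, O 2, S 2, halogen 1):
  atom 1: C, bond orders sum to 1 (valence 4) → 3 H
  atom 2: C, bond orders sum to 3 (valence 4) → 1 H
  atom 3: C, bond orders sum to 3 (valence 4) → 1 H
  atom 4: C, bond orders sum to 1 (valence 4) → 3 H
  atom 5: O, bond orders sum to 2 (valence 2) → 0 H
  atom 6: C, bond orders sum to 1 (valence 4) → 3 H
  atom 7: C, bond orders sum to 2 (valence 4) → 2 H
  atom 8: C, bond orders sum to 3 (valence 4) → 1 H
  atom 9: C, bond orders sum to 4 (valence 4) → 0 H
  atom 10: O, bond orders sum to 2 (valence 2) → 0 H
  atom 11: C, bond orders sum to 1 (valence 4) → 3 H
  atom 12: C, bond orders sum to 3 (valence 4) → 1 H
  atom 13: Br (halogen, monovalent) → 0 H
  atom 14: C, bond orders sum to 2 (valence 4) → 2 H
  atom 15: C, bond orders sum to 2 (valence 4) → 2 H
  atom 16: C, bond orders sum to 1 (valence 4) → 3 H
Totals → C:13, H:25, Br:1, O:2.
In Hill order: C13H25BrO2.

C13H25BrO2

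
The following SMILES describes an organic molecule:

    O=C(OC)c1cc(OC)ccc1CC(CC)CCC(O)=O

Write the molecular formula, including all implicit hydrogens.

C16H22O5

Walk through each heavy atom and fill implicit hydrogens from standard valence (C 4, N 3, O 2, S 2, halogen 1); for lowercase aromatic atoms, an aromatic c carries 1 H when it has two neighbours and 0 H with three, and aromatic n carries 0 H:
  atom 1: O, bond orders sum to 2 (valence 2) → 0 H
  atom 2: C, bond orders sum to 4 (valence 4) → 0 H
  atom 3: O, bond orders sum to 2 (valence 2) → 0 H
  atom 4: C, bond orders sum to 1 (valence 4) → 3 H
  atom 5: aromatic c, 3 neighbours → 0 H
  atom 6: aromatic c, 2 neighbours → 1 H
  atom 7: aromatic c, 3 neighbours → 0 H
  atom 8: O, bond orders sum to 2 (valence 2) → 0 H
  atom 9: C, bond orders sum to 1 (valence 4) → 3 H
  atom 10: aromatic c, 2 neighbours → 1 H
  atom 11: aromatic c, 2 neighbours → 1 H
  atom 12: aromatic c, 3 neighbours → 0 H
  atom 13: C, bond orders sum to 2 (valence 4) → 2 H
  atom 14: C, bond orders sum to 3 (valence 4) → 1 H
  atom 15: C, bond orders sum to 2 (valence 4) → 2 H
  atom 16: C, bond orders sum to 1 (valence 4) → 3 H
  atom 17: C, bond orders sum to 2 (valence 4) → 2 H
  atom 18: C, bond orders sum to 2 (valence 4) → 2 H
  atom 19: C, bond orders sum to 4 (valence 4) → 0 H
  atom 20: O, bond orders sum to 1 (valence 2) → 1 H
  atom 21: O, bond orders sum to 2 (valence 2) → 0 H
Totals → C:16, H:22, O:5.
In Hill order: C16H22O5.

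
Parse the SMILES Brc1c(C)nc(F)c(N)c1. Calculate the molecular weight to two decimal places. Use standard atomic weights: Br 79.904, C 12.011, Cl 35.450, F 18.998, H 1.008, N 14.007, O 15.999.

205.03 g/mol

First, the molecular formula is C6H6BrFN2 (counting implicit H from valence).
  Br: 1 × 79.904 = 79.904
  C: 6 × 12.011 = 72.066
  F: 1 × 18.998 = 18.998
  H: 6 × 1.008 = 6.048
  N: 2 × 14.007 = 28.014
Sum: 1×79.904 + 6×12.011 + 1×18.998 + 6×1.008 + 2×14.007 = 205.030 → 205.03 g/mol.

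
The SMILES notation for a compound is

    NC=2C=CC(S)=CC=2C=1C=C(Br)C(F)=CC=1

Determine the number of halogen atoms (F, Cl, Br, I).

Halogen atoms appear at heavy-atom positions 12, 14 (1×Br, 1×F).
Other groups present: 1 primary amine, 1 thiol.
Halogen count: 2.

2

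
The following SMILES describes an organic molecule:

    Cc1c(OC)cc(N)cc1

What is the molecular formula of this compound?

C8H11NO

Walk through each heavy atom and fill implicit hydrogens from standard valence (C 4, N 3, O 2, S 2, halogen 1); for lowercase aromatic atoms, an aromatic c carries 1 H when it has two neighbours and 0 H with three, and aromatic n carries 0 H:
  atom 1: C, bond orders sum to 1 (valence 4) → 3 H
  atom 2: aromatic c, 3 neighbours → 0 H
  atom 3: aromatic c, 3 neighbours → 0 H
  atom 4: O, bond orders sum to 2 (valence 2) → 0 H
  atom 5: C, bond orders sum to 1 (valence 4) → 3 H
  atom 6: aromatic c, 2 neighbours → 1 H
  atom 7: aromatic c, 3 neighbours → 0 H
  atom 8: N, bond orders sum to 1 (valence 3) → 2 H
  atom 9: aromatic c, 2 neighbours → 1 H
  atom 10: aromatic c, 2 neighbours → 1 H
Totals → C:8, H:11, N:1, O:1.
In Hill order: C8H11NO.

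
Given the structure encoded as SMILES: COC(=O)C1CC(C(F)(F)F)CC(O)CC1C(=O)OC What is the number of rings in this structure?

In SMILES, each pair of matching ring-closure digits denotes one ring-closing bond; the number of such bonds equals the number of independent rings.
Ring-closure bonds here: 1.

1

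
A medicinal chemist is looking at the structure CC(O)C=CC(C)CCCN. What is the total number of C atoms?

Count every carbon token in the SMILES (each C, including those in ring-closure positions and inside branches).
Carbon count: 9.

9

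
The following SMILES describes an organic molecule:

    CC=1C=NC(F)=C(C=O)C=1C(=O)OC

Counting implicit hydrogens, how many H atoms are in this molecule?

Walk through each heavy atom and fill implicit hydrogens from standard valence (C 4, N 3, O 2, S 2, halogen 1):
  atom 1: C, bond orders sum to 1 (valence 4) → 3 H
  atom 2: C, bond orders sum to 4 (valence 4) → 0 H
  atom 3: C, bond orders sum to 3 (valence 4) → 1 H
  atom 4: N, bond orders sum to 3 (valence 3) → 0 H
  atom 5: C, bond orders sum to 4 (valence 4) → 0 H
  atom 6: F (halogen, monovalent) → 0 H
  atom 7: C, bond orders sum to 4 (valence 4) → 0 H
  atom 8: C, bond orders sum to 3 (valence 4) → 1 H
  atom 9: O, bond orders sum to 2 (valence 2) → 0 H
  atom 10: C, bond orders sum to 4 (valence 4) → 0 H
  atom 11: C, bond orders sum to 4 (valence 4) → 0 H
  atom 12: O, bond orders sum to 2 (valence 2) → 0 H
  atom 13: O, bond orders sum to 2 (valence 2) → 0 H
  atom 14: C, bond orders sum to 1 (valence 4) → 3 H
Total hydrogens: 8.

8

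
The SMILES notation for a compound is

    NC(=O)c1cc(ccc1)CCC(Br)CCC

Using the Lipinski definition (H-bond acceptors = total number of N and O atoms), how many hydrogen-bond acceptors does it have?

N atoms: 1; O atoms: 1.
Lipinski HBA = 1 + 1 = 2.

2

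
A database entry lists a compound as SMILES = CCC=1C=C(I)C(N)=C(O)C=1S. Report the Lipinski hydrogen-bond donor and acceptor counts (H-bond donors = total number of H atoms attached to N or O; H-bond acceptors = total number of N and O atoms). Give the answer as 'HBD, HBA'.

3, 2

Donors: find every N or O and count the H atoms it carries.
  atom 8 (N): bond orders sum to 1 → 2 H
  atom 10 (O): bond orders sum to 1 → 1 H
Lipinski HBD = 3.
Acceptors: N atoms = 1, O atoms = 1 → HBA = 2.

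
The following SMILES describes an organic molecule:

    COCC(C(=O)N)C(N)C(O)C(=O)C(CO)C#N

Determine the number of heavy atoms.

Every atom symbol written in the SMILES (organic subset) is one heavy atom; implicit H are not written.
Heavy atoms by element → C:10, N:3, O:5.
Total: 18.

18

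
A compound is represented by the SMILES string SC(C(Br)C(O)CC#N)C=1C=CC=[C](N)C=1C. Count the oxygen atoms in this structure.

1

Scan the SMILES for O atoms (remember two-letter symbols like Cl and Br are single atoms).
Oxygen count: 1.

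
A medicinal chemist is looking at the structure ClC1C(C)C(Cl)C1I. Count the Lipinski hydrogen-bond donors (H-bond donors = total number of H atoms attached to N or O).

Donors: find every N or O and count the H atoms it carries.
  (no N or O atoms present)
Lipinski HBD = 0.

0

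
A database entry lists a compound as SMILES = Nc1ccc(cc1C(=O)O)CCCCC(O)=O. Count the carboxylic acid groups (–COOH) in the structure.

2

The carboxylic acid motif appears at heavy-atom positions 8, 15 in the SMILES.
Other groups present: 1 primary amine.
Carboxylic acid count: 2.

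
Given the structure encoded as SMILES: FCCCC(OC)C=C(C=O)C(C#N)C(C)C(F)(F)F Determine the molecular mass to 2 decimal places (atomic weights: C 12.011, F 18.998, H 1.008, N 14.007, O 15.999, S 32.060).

First, the molecular formula is C13H17F4NO2 (counting implicit H from valence).
  C: 13 × 12.011 = 156.143
  F: 4 × 18.998 = 75.992
  H: 17 × 1.008 = 17.136
  N: 1 × 14.007 = 14.007
  O: 2 × 15.999 = 31.998
Sum: 13×12.011 + 4×18.998 + 17×1.008 + 1×14.007 + 2×15.999 = 295.276 → 295.28 g/mol.

295.28 g/mol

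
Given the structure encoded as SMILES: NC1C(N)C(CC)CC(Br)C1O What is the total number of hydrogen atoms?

17

Walk through each heavy atom and fill implicit hydrogens from standard valence (C 4, N 3, O 2, S 2, halogen 1):
  atom 1: N, bond orders sum to 1 (valence 3) → 2 H
  atom 2: C, bond orders sum to 3 (valence 4) → 1 H
  atom 3: C, bond orders sum to 3 (valence 4) → 1 H
  atom 4: N, bond orders sum to 1 (valence 3) → 2 H
  atom 5: C, bond orders sum to 3 (valence 4) → 1 H
  atom 6: C, bond orders sum to 2 (valence 4) → 2 H
  atom 7: C, bond orders sum to 1 (valence 4) → 3 H
  atom 8: C, bond orders sum to 2 (valence 4) → 2 H
  atom 9: C, bond orders sum to 3 (valence 4) → 1 H
  atom 10: Br (halogen, monovalent) → 0 H
  atom 11: C, bond orders sum to 3 (valence 4) → 1 H
  atom 12: O, bond orders sum to 1 (valence 2) → 1 H
Total hydrogens: 17.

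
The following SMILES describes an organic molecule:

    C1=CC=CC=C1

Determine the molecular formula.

C6H6

Walk through each heavy atom and fill implicit hydrogens from standard valence (C 4, N 3, O 2, S 2, halogen 1):
  atom 1: C, bond orders sum to 3 (valence 4) → 1 H
  atom 2: C, bond orders sum to 3 (valence 4) → 1 H
  atom 3: C, bond orders sum to 3 (valence 4) → 1 H
  atom 4: C, bond orders sum to 3 (valence 4) → 1 H
  atom 5: C, bond orders sum to 3 (valence 4) → 1 H
  atom 6: C, bond orders sum to 3 (valence 4) → 1 H
Totals → C:6, H:6.
In Hill order: C6H6.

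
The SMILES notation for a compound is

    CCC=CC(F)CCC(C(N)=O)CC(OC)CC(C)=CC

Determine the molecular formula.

Walk through each heavy atom and fill implicit hydrogens from standard valence (C 4, N 3, O 2, S 2, halogen 1):
  atom 1: C, bond orders sum to 1 (valence 4) → 3 H
  atom 2: C, bond orders sum to 2 (valence 4) → 2 H
  atom 3: C, bond orders sum to 3 (valence 4) → 1 H
  atom 4: C, bond orders sum to 3 (valence 4) → 1 H
  atom 5: C, bond orders sum to 3 (valence 4) → 1 H
  atom 6: F (halogen, monovalent) → 0 H
  atom 7: C, bond orders sum to 2 (valence 4) → 2 H
  atom 8: C, bond orders sum to 2 (valence 4) → 2 H
  atom 9: C, bond orders sum to 3 (valence 4) → 1 H
  atom 10: C, bond orders sum to 4 (valence 4) → 0 H
  atom 11: N, bond orders sum to 1 (valence 3) → 2 H
  atom 12: O, bond orders sum to 2 (valence 2) → 0 H
  atom 13: C, bond orders sum to 2 (valence 4) → 2 H
  atom 14: C, bond orders sum to 3 (valence 4) → 1 H
  atom 15: O, bond orders sum to 2 (valence 2) → 0 H
  atom 16: C, bond orders sum to 1 (valence 4) → 3 H
  atom 17: C, bond orders sum to 2 (valence 4) → 2 H
  atom 18: C, bond orders sum to 4 (valence 4) → 0 H
  atom 19: C, bond orders sum to 1 (valence 4) → 3 H
  atom 20: C, bond orders sum to 3 (valence 4) → 1 H
  atom 21: C, bond orders sum to 1 (valence 4) → 3 H
Totals → C:17, H:30, F:1, N:1, O:2.

C17H30FNO2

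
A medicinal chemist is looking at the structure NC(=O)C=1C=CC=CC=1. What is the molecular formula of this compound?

Walk through each heavy atom and fill implicit hydrogens from standard valence (C 4, N 3, O 2, S 2, halogen 1):
  atom 1: N, bond orders sum to 1 (valence 3) → 2 H
  atom 2: C, bond orders sum to 4 (valence 4) → 0 H
  atom 3: O, bond orders sum to 2 (valence 2) → 0 H
  atom 4: C, bond orders sum to 4 (valence 4) → 0 H
  atom 5: C, bond orders sum to 3 (valence 4) → 1 H
  atom 6: C, bond orders sum to 3 (valence 4) → 1 H
  atom 7: C, bond orders sum to 3 (valence 4) → 1 H
  atom 8: C, bond orders sum to 3 (valence 4) → 1 H
  atom 9: C, bond orders sum to 3 (valence 4) → 1 H
Totals → C:7, H:7, N:1, O:1.

C7H7NO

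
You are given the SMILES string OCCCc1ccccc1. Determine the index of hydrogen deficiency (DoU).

Molecular formula: C9H12O.
DoU = (2C + 2 + N − H − X) / 2, where X is the halogen count and O/S are ignored.
    = (2·9 + 2 + 0 − 12 − 0) / 2 = 8 / 2 = 4.

4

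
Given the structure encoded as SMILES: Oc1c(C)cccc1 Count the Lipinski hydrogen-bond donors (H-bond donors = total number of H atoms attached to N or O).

Donors: find every N or O and count the H atoms it carries.
  atom 1 (O): bond orders sum to 1 → 1 H
Lipinski HBD = 1.

1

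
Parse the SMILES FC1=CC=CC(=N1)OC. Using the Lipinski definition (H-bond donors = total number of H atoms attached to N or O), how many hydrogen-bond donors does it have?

Donors: find every N or O and count the H atoms it carries.
  atom 7 (N): bond orders sum to 3 → 0 H
  atom 8 (O): bond orders sum to 2 → 0 H
Lipinski HBD = 0.

0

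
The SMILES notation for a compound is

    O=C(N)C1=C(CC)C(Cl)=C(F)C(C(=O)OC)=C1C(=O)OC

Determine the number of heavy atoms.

21

Every atom symbol written in the SMILES (organic subset) is one heavy atom; implicit H are not written.
Heavy atoms by element → C:13, Cl:1, F:1, N:1, O:5.
Total: 21.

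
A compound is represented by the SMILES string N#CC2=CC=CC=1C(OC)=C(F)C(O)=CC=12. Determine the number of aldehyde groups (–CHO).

Scan the SMILES for the aldehyde motif — none present.
Groups that are present: 1 ether, 1 hydroxyl, 1 nitrile.

0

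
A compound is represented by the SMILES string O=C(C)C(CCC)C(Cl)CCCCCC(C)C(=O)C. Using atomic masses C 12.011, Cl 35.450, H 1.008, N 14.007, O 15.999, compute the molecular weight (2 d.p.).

288.86 g/mol

First, the molecular formula is C16H29ClO2 (counting implicit H from valence).
  C: 16 × 12.011 = 192.176
  Cl: 1 × 35.450 = 35.450
  H: 29 × 1.008 = 29.232
  O: 2 × 15.999 = 31.998
Sum: 16×12.011 + 1×35.450 + 29×1.008 + 2×15.999 = 288.856 → 288.86 g/mol.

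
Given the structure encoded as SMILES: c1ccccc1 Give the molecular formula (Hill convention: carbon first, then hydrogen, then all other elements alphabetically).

C6H6

Walk through each heavy atom and fill implicit hydrogens from standard valence (C 4, N 3, O 2, S 2, halogen 1); for lowercase aromatic atoms, an aromatic c carries 1 H when it has two neighbours and 0 H with three, and aromatic n carries 0 H:
  atom 1: aromatic c, 2 neighbours → 1 H
  atom 2: aromatic c, 2 neighbours → 1 H
  atom 3: aromatic c, 2 neighbours → 1 H
  atom 4: aromatic c, 2 neighbours → 1 H
  atom 5: aromatic c, 2 neighbours → 1 H
  atom 6: aromatic c, 2 neighbours → 1 H
Totals → C:6, H:6.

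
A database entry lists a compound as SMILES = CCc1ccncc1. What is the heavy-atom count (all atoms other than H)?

8

Every atom symbol written in the SMILES (organic subset) is one heavy atom; implicit H are not written.
Heavy atoms by element → C:7, N:1.
Total: 8.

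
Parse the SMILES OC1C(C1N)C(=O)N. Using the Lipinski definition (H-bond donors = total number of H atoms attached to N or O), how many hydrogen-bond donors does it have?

5

Donors: find every N or O and count the H atoms it carries.
  atom 1 (O): bond orders sum to 1 → 1 H
  atom 5 (N): bond orders sum to 1 → 2 H
  atom 7 (O): bond orders sum to 2 → 0 H
  atom 8 (N): bond orders sum to 1 → 2 H
Lipinski HBD = 5.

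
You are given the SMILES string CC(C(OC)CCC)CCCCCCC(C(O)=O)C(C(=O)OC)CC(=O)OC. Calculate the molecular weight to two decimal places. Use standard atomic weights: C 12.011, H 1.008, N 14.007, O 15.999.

First, the molecular formula is C21H38O7 (counting implicit H from valence).
  C: 21 × 12.011 = 252.231
  H: 38 × 1.008 = 38.304
  O: 7 × 15.999 = 111.993
Sum: 21×12.011 + 38×1.008 + 7×15.999 = 402.528 → 402.53 g/mol.

402.53 g/mol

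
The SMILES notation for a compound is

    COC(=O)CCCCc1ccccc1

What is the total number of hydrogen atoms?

Walk through each heavy atom and fill implicit hydrogens from standard valence (C 4, N 3, O 2, S 2, halogen 1); for lowercase aromatic atoms, an aromatic c carries 1 H when it has two neighbours and 0 H with three, and aromatic n carries 0 H:
  atom 1: C, bond orders sum to 1 (valence 4) → 3 H
  atom 2: O, bond orders sum to 2 (valence 2) → 0 H
  atom 3: C, bond orders sum to 4 (valence 4) → 0 H
  atom 4: O, bond orders sum to 2 (valence 2) → 0 H
  atom 5: C, bond orders sum to 2 (valence 4) → 2 H
  atom 6: C, bond orders sum to 2 (valence 4) → 2 H
  atom 7: C, bond orders sum to 2 (valence 4) → 2 H
  atom 8: C, bond orders sum to 2 (valence 4) → 2 H
  atom 9: aromatic c, 3 neighbours → 0 H
  atom 10: aromatic c, 2 neighbours → 1 H
  atom 11: aromatic c, 2 neighbours → 1 H
  atom 12: aromatic c, 2 neighbours → 1 H
  atom 13: aromatic c, 2 neighbours → 1 H
  atom 14: aromatic c, 2 neighbours → 1 H
Total hydrogens: 16.

16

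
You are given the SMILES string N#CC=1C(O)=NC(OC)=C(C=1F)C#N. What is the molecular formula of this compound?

C8H4FN3O2

Walk through each heavy atom and fill implicit hydrogens from standard valence (C 4, N 3, O 2, S 2, halogen 1):
  atom 1: N, bond orders sum to 3 (valence 3) → 0 H
  atom 2: C, bond orders sum to 4 (valence 4) → 0 H
  atom 3: C, bond orders sum to 4 (valence 4) → 0 H
  atom 4: C, bond orders sum to 4 (valence 4) → 0 H
  atom 5: O, bond orders sum to 1 (valence 2) → 1 H
  atom 6: N, bond orders sum to 3 (valence 3) → 0 H
  atom 7: C, bond orders sum to 4 (valence 4) → 0 H
  atom 8: O, bond orders sum to 2 (valence 2) → 0 H
  atom 9: C, bond orders sum to 1 (valence 4) → 3 H
  atom 10: C, bond orders sum to 4 (valence 4) → 0 H
  atom 11: C, bond orders sum to 4 (valence 4) → 0 H
  atom 12: F (halogen, monovalent) → 0 H
  atom 13: C, bond orders sum to 4 (valence 4) → 0 H
  atom 14: N, bond orders sum to 3 (valence 3) → 0 H
Totals → C:8, H:4, F:1, N:3, O:2.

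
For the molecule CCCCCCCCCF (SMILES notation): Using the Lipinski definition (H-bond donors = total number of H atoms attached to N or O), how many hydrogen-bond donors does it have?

0

Donors: find every N or O and count the H atoms it carries.
  (no N or O atoms present)
Lipinski HBD = 0.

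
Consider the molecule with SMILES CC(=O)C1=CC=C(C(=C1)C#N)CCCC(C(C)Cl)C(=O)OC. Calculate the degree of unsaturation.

Molecular formula: C17H20ClNO3.
DoU = (2C + 2 + N − H − X) / 2, where X is the halogen count and O/S are ignored.
    = (2·17 + 2 + 1 − 20 − 1) / 2 = 16 / 2 = 8.

8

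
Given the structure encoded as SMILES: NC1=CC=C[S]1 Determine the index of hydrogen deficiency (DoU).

Degree of unsaturation = (number of rings) + (number of π bonds).
Ring closures in the SMILES: 1.
π bonds: 2 double bonds (each 1 DoU) → 2 DoU from unsaturation.
Total DoU = 1 + 2 = 3.

3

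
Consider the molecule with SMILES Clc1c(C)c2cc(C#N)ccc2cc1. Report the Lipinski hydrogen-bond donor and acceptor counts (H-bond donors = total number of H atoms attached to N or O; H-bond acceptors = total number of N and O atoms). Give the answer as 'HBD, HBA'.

Donors: find every N or O and count the H atoms it carries.
  atom 9 (N): bond orders sum to 3 → 0 H
Lipinski HBD = 0.
Acceptors: N atoms = 1, O atoms = 0 → HBA = 1.

0, 1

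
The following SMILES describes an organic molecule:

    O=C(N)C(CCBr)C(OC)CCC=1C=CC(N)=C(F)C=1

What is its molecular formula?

Walk through each heavy atom and fill implicit hydrogens from standard valence (C 4, N 3, O 2, S 2, halogen 1):
  atom 1: O, bond orders sum to 2 (valence 2) → 0 H
  atom 2: C, bond orders sum to 4 (valence 4) → 0 H
  atom 3: N, bond orders sum to 1 (valence 3) → 2 H
  atom 4: C, bond orders sum to 3 (valence 4) → 1 H
  atom 5: C, bond orders sum to 2 (valence 4) → 2 H
  atom 6: C, bond orders sum to 2 (valence 4) → 2 H
  atom 7: Br (halogen, monovalent) → 0 H
  atom 8: C, bond orders sum to 3 (valence 4) → 1 H
  atom 9: O, bond orders sum to 2 (valence 2) → 0 H
  atom 10: C, bond orders sum to 1 (valence 4) → 3 H
  atom 11: C, bond orders sum to 2 (valence 4) → 2 H
  atom 12: C, bond orders sum to 2 (valence 4) → 2 H
  atom 13: C, bond orders sum to 4 (valence 4) → 0 H
  atom 14: C, bond orders sum to 3 (valence 4) → 1 H
  atom 15: C, bond orders sum to 3 (valence 4) → 1 H
  atom 16: C, bond orders sum to 4 (valence 4) → 0 H
  atom 17: N, bond orders sum to 1 (valence 3) → 2 H
  atom 18: C, bond orders sum to 4 (valence 4) → 0 H
  atom 19: F (halogen, monovalent) → 0 H
  atom 20: C, bond orders sum to 3 (valence 4) → 1 H
Totals → C:14, H:20, Br:1, F:1, N:2, O:2.
In Hill order: C14H20BrFN2O2.

C14H20BrFN2O2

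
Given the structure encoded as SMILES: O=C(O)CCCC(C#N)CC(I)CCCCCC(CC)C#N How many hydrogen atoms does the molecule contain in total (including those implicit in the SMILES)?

27

Walk through each heavy atom and fill implicit hydrogens from standard valence (C 4, N 3, O 2, S 2, halogen 1):
  atom 1: O, bond orders sum to 2 (valence 2) → 0 H
  atom 2: C, bond orders sum to 4 (valence 4) → 0 H
  atom 3: O, bond orders sum to 1 (valence 2) → 1 H
  atom 4: C, bond orders sum to 2 (valence 4) → 2 H
  atom 5: C, bond orders sum to 2 (valence 4) → 2 H
  atom 6: C, bond orders sum to 2 (valence 4) → 2 H
  atom 7: C, bond orders sum to 3 (valence 4) → 1 H
  atom 8: C, bond orders sum to 4 (valence 4) → 0 H
  atom 9: N, bond orders sum to 3 (valence 3) → 0 H
  atom 10: C, bond orders sum to 2 (valence 4) → 2 H
  atom 11: C, bond orders sum to 3 (valence 4) → 1 H
  atom 12: I (halogen, monovalent) → 0 H
  atom 13: C, bond orders sum to 2 (valence 4) → 2 H
  atom 14: C, bond orders sum to 2 (valence 4) → 2 H
  atom 15: C, bond orders sum to 2 (valence 4) → 2 H
  atom 16: C, bond orders sum to 2 (valence 4) → 2 H
  atom 17: C, bond orders sum to 2 (valence 4) → 2 H
  atom 18: C, bond orders sum to 3 (valence 4) → 1 H
  atom 19: C, bond orders sum to 2 (valence 4) → 2 H
  atom 20: C, bond orders sum to 1 (valence 4) → 3 H
  atom 21: C, bond orders sum to 4 (valence 4) → 0 H
  atom 22: N, bond orders sum to 3 (valence 3) → 0 H
Total hydrogens: 27.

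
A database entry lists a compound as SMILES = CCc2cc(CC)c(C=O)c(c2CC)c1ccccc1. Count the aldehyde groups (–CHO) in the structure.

1

The aldehyde motif appears at heavy-atom position 9 in the SMILES.
Aldehyde count: 1.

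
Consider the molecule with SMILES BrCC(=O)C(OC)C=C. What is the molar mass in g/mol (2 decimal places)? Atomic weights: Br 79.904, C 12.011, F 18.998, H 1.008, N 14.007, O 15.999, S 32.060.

193.04 g/mol

First, the molecular formula is C6H9BrO2 (counting implicit H from valence).
  Br: 1 × 79.904 = 79.904
  C: 6 × 12.011 = 72.066
  H: 9 × 1.008 = 9.072
  O: 2 × 15.999 = 31.998
Sum: 1×79.904 + 6×12.011 + 9×1.008 + 2×15.999 = 193.040 → 193.04 g/mol.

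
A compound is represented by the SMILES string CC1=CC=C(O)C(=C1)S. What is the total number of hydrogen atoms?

8

Walk through each heavy atom and fill implicit hydrogens from standard valence (C 4, N 3, O 2, S 2, halogen 1):
  atom 1: C, bond orders sum to 1 (valence 4) → 3 H
  atom 2: C, bond orders sum to 4 (valence 4) → 0 H
  atom 3: C, bond orders sum to 3 (valence 4) → 1 H
  atom 4: C, bond orders sum to 3 (valence 4) → 1 H
  atom 5: C, bond orders sum to 4 (valence 4) → 0 H
  atom 6: O, bond orders sum to 1 (valence 2) → 1 H
  atom 7: C, bond orders sum to 4 (valence 4) → 0 H
  atom 8: C, bond orders sum to 3 (valence 4) → 1 H
  atom 9: S, bond orders sum to 1 (valence 2) → 1 H
Total hydrogens: 8.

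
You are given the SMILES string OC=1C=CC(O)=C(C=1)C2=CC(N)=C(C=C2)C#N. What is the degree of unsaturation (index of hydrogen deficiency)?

10

Degree of unsaturation = (number of rings) + (number of π bonds).
Ring closures in the SMILES: 2.
π bonds: 6 double bonds (each 1 DoU), 1 triple bond (each 2 DoU) → 8 DoU from unsaturation.
Total DoU = 2 + 8 = 10.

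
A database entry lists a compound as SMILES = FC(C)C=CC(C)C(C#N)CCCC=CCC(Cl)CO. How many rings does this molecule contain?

In SMILES, each pair of matching ring-closure digits denotes one ring-closing bond; the number of such bonds equals the number of independent rings.
Ring-closure bonds here: 0.

0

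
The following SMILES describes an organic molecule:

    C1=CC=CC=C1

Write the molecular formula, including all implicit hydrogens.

Walk through each heavy atom and fill implicit hydrogens from standard valence (C 4, N 3, O 2, S 2, halogen 1):
  atom 1: C, bond orders sum to 3 (valence 4) → 1 H
  atom 2: C, bond orders sum to 3 (valence 4) → 1 H
  atom 3: C, bond orders sum to 3 (valence 4) → 1 H
  atom 4: C, bond orders sum to 3 (valence 4) → 1 H
  atom 5: C, bond orders sum to 3 (valence 4) → 1 H
  atom 6: C, bond orders sum to 3 (valence 4) → 1 H
Totals → C:6, H:6.
In Hill order: C6H6.

C6H6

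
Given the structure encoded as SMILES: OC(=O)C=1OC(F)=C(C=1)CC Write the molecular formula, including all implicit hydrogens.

Walk through each heavy atom and fill implicit hydrogens from standard valence (C 4, N 3, O 2, S 2, halogen 1):
  atom 1: O, bond orders sum to 1 (valence 2) → 1 H
  atom 2: C, bond orders sum to 4 (valence 4) → 0 H
  atom 3: O, bond orders sum to 2 (valence 2) → 0 H
  atom 4: C, bond orders sum to 4 (valence 4) → 0 H
  atom 5: O, bond orders sum to 2 (valence 2) → 0 H
  atom 6: C, bond orders sum to 4 (valence 4) → 0 H
  atom 7: F (halogen, monovalent) → 0 H
  atom 8: C, bond orders sum to 4 (valence 4) → 0 H
  atom 9: C, bond orders sum to 3 (valence 4) → 1 H
  atom 10: C, bond orders sum to 2 (valence 4) → 2 H
  atom 11: C, bond orders sum to 1 (valence 4) → 3 H
Totals → C:7, H:7, F:1, O:3.
In Hill order: C7H7FO3.

C7H7FO3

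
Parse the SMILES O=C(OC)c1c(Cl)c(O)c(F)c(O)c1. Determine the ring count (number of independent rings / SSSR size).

1

In SMILES, each pair of matching ring-closure digits denotes one ring-closing bond; the number of such bonds equals the number of independent rings.
Ring-closure bonds here: 1.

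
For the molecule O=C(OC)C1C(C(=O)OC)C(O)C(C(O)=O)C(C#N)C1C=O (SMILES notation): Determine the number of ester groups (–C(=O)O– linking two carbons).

2

The ester motif appears at heavy-atom positions 2, 7 in the SMILES.
Other groups present: 1 aldehyde, 1 carboxylic acid, 1 hydroxyl, 1 nitrile.
Ester count: 2.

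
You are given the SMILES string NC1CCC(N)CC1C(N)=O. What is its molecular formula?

Walk through each heavy atom and fill implicit hydrogens from standard valence (C 4, N 3, O 2, S 2, halogen 1):
  atom 1: N, bond orders sum to 1 (valence 3) → 2 H
  atom 2: C, bond orders sum to 3 (valence 4) → 1 H
  atom 3: C, bond orders sum to 2 (valence 4) → 2 H
  atom 4: C, bond orders sum to 2 (valence 4) → 2 H
  atom 5: C, bond orders sum to 3 (valence 4) → 1 H
  atom 6: N, bond orders sum to 1 (valence 3) → 2 H
  atom 7: C, bond orders sum to 2 (valence 4) → 2 H
  atom 8: C, bond orders sum to 3 (valence 4) → 1 H
  atom 9: C, bond orders sum to 4 (valence 4) → 0 H
  atom 10: N, bond orders sum to 1 (valence 3) → 2 H
  atom 11: O, bond orders sum to 2 (valence 2) → 0 H
Totals → C:7, H:15, N:3, O:1.

C7H15N3O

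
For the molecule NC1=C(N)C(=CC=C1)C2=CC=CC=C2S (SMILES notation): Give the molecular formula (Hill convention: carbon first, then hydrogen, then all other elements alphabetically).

C12H12N2S

Walk through each heavy atom and fill implicit hydrogens from standard valence (C 4, N 3, O 2, S 2, halogen 1):
  atom 1: N, bond orders sum to 1 (valence 3) → 2 H
  atom 2: C, bond orders sum to 4 (valence 4) → 0 H
  atom 3: C, bond orders sum to 4 (valence 4) → 0 H
  atom 4: N, bond orders sum to 1 (valence 3) → 2 H
  atom 5: C, bond orders sum to 4 (valence 4) → 0 H
  atom 6: C, bond orders sum to 3 (valence 4) → 1 H
  atom 7: C, bond orders sum to 3 (valence 4) → 1 H
  atom 8: C, bond orders sum to 3 (valence 4) → 1 H
  atom 9: C, bond orders sum to 4 (valence 4) → 0 H
  atom 10: C, bond orders sum to 3 (valence 4) → 1 H
  atom 11: C, bond orders sum to 3 (valence 4) → 1 H
  atom 12: C, bond orders sum to 3 (valence 4) → 1 H
  atom 13: C, bond orders sum to 3 (valence 4) → 1 H
  atom 14: C, bond orders sum to 4 (valence 4) → 0 H
  atom 15: S, bond orders sum to 1 (valence 2) → 1 H
Totals → C:12, H:12, N:2, S:1.
In Hill order: C12H12N2S.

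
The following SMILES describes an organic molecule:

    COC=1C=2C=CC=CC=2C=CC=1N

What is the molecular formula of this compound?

C11H11NO

Walk through each heavy atom and fill implicit hydrogens from standard valence (C 4, N 3, O 2, S 2, halogen 1):
  atom 1: C, bond orders sum to 1 (valence 4) → 3 H
  atom 2: O, bond orders sum to 2 (valence 2) → 0 H
  atom 3: C, bond orders sum to 4 (valence 4) → 0 H
  atom 4: C, bond orders sum to 4 (valence 4) → 0 H
  atom 5: C, bond orders sum to 3 (valence 4) → 1 H
  atom 6: C, bond orders sum to 3 (valence 4) → 1 H
  atom 7: C, bond orders sum to 3 (valence 4) → 1 H
  atom 8: C, bond orders sum to 3 (valence 4) → 1 H
  atom 9: C, bond orders sum to 4 (valence 4) → 0 H
  atom 10: C, bond orders sum to 3 (valence 4) → 1 H
  atom 11: C, bond orders sum to 3 (valence 4) → 1 H
  atom 12: C, bond orders sum to 4 (valence 4) → 0 H
  atom 13: N, bond orders sum to 1 (valence 3) → 2 H
Totals → C:11, H:11, N:1, O:1.
In Hill order: C11H11NO.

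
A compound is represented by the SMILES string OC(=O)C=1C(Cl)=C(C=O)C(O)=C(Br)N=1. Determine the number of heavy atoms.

Every atom symbol written in the SMILES (organic subset) is one heavy atom; implicit H are not written.
Heavy atoms by element → Br:1, C:7, Cl:1, N:1, O:4.
Total: 14.

14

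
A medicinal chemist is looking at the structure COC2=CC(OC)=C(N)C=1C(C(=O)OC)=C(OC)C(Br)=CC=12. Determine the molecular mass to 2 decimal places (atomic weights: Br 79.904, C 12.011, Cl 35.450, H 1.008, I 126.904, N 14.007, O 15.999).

First, the molecular formula is C15H16BrNO5 (counting implicit H from valence).
  Br: 1 × 79.904 = 79.904
  C: 15 × 12.011 = 180.165
  H: 16 × 1.008 = 16.128
  N: 1 × 14.007 = 14.007
  O: 5 × 15.999 = 79.995
Sum: 1×79.904 + 15×12.011 + 16×1.008 + 1×14.007 + 5×15.999 = 370.199 → 370.20 g/mol.

370.20 g/mol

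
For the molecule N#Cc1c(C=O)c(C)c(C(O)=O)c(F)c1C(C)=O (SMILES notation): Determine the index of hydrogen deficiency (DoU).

Molecular formula: C12H8FNO4.
DoU = (2C + 2 + N − H − X) / 2, where X is the halogen count and O/S are ignored.
    = (2·12 + 2 + 1 − 8 − 1) / 2 = 18 / 2 = 9.

9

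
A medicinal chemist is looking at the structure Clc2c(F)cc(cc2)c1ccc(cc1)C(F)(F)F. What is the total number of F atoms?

4

Scan the SMILES for F atoms (remember two-letter symbols like Cl and Br are single atoms).
Fluorine count: 4.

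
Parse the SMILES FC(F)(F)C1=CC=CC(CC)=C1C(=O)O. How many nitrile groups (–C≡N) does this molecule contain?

0

Scan the SMILES for the nitrile motif — none present.
Groups that are present: 1 carboxylic acid.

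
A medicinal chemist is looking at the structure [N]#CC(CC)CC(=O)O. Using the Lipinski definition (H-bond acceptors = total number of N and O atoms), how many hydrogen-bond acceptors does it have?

N atoms: 1; O atoms: 2.
Lipinski HBA = 1 + 2 = 3.

3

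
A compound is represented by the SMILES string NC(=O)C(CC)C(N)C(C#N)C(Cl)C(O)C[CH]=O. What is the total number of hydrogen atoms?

Walk through each heavy atom and fill implicit hydrogens from standard valence (C 4, N 3, O 2, S 2, halogen 1):
  atom 1: N, bond orders sum to 1 (valence 3) → 2 H
  atom 2: C, bond orders sum to 4 (valence 4) → 0 H
  atom 3: O, bond orders sum to 2 (valence 2) → 0 H
  atom 4: C, bond orders sum to 3 (valence 4) → 1 H
  atom 5: C, bond orders sum to 2 (valence 4) → 2 H
  atom 6: C, bond orders sum to 1 (valence 4) → 3 H
  atom 7: C, bond orders sum to 3 (valence 4) → 1 H
  atom 8: N, bond orders sum to 1 (valence 3) → 2 H
  atom 9: C, bond orders sum to 3 (valence 4) → 1 H
  atom 10: C, bond orders sum to 4 (valence 4) → 0 H
  atom 11: N, bond orders sum to 3 (valence 3) → 0 H
  atom 12: C, bond orders sum to 3 (valence 4) → 1 H
  atom 13: Cl (halogen, monovalent) → 0 H
  atom 14: C, bond orders sum to 3 (valence 4) → 1 H
  atom 15: O, bond orders sum to 1 (valence 2) → 1 H
  atom 16: C, bond orders sum to 2 (valence 4) → 2 H
  atom 17: C with explicit H count 1
  atom 18: O, bond orders sum to 2 (valence 2) → 0 H
Total hydrogens: 18.

18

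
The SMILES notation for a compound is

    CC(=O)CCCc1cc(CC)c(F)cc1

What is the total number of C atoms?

Count every carbon token in the SMILES (each C, including those in ring-closure positions and inside branches).
Carbon count: 13.

13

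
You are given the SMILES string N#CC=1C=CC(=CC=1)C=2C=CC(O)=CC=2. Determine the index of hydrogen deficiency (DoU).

10

Degree of unsaturation = (number of rings) + (number of π bonds).
Ring closures in the SMILES: 2.
π bonds: 6 double bonds (each 1 DoU), 1 triple bond (each 2 DoU) → 8 DoU from unsaturation.
Total DoU = 2 + 8 = 10.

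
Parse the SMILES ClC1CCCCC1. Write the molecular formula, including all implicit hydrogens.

C6H11Cl

Walk through each heavy atom and fill implicit hydrogens from standard valence (C 4, N 3, O 2, S 2, halogen 1):
  atom 1: Cl (halogen, monovalent) → 0 H
  atom 2: C, bond orders sum to 3 (valence 4) → 1 H
  atom 3: C, bond orders sum to 2 (valence 4) → 2 H
  atom 4: C, bond orders sum to 2 (valence 4) → 2 H
  atom 5: C, bond orders sum to 2 (valence 4) → 2 H
  atom 6: C, bond orders sum to 2 (valence 4) → 2 H
  atom 7: C, bond orders sum to 2 (valence 4) → 2 H
Totals → C:6, H:11, Cl:1.
In Hill order: C6H11Cl.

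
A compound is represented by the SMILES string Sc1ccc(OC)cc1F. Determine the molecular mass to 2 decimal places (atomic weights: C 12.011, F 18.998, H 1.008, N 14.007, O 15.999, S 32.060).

First, the molecular formula is C7H7FOS (counting implicit H from valence).
  C: 7 × 12.011 = 84.077
  F: 1 × 18.998 = 18.998
  H: 7 × 1.008 = 7.056
  O: 1 × 15.999 = 15.999
  S: 1 × 32.060 = 32.060
Sum: 7×12.011 + 1×18.998 + 7×1.008 + 1×15.999 + 1×32.060 = 158.190 → 158.19 g/mol.

158.19 g/mol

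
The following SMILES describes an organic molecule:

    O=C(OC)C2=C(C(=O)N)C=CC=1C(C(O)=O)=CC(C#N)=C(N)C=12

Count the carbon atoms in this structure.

Count every carbon token in the SMILES (each C, including those in ring-closure positions and inside branches).
Carbon count: 15.

15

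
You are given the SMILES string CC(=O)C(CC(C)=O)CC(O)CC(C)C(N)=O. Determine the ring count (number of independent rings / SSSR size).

In SMILES, each pair of matching ring-closure digits denotes one ring-closing bond; the number of such bonds equals the number of independent rings.
Ring-closure bonds here: 0.

0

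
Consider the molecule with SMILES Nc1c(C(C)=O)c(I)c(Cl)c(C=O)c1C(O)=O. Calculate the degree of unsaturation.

7

Molecular formula: C10H7ClINO4.
DoU = (2C + 2 + N − H − X) / 2, where X is the halogen count and O/S are ignored.
    = (2·10 + 2 + 1 − 7 − 2) / 2 = 14 / 2 = 7.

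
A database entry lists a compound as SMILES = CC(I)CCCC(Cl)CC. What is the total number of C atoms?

Count every carbon token in the SMILES (each C, including those in ring-closure positions and inside branches).
Carbon count: 8.

8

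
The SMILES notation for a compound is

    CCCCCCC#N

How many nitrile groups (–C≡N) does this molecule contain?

The nitrile motif appears at heavy-atom position 7 in the SMILES.
Nitrile count: 1.

1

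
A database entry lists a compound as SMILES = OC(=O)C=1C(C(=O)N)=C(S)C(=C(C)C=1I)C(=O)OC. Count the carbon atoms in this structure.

11

Count every carbon token in the SMILES (each C, including those in ring-closure positions and inside branches).
Carbon count: 11.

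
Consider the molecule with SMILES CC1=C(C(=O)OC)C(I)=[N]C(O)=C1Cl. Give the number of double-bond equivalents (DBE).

Molecular formula: C8H7ClINO3.
DoU = (2C + 2 + N − H − X) / 2, where X is the halogen count and O/S are ignored.
    = (2·8 + 2 + 1 − 7 − 2) / 2 = 10 / 2 = 5.

5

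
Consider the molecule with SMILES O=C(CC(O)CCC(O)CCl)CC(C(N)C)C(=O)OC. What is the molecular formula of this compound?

Walk through each heavy atom and fill implicit hydrogens from standard valence (C 4, N 3, O 2, S 2, halogen 1):
  atom 1: O, bond orders sum to 2 (valence 2) → 0 H
  atom 2: C, bond orders sum to 4 (valence 4) → 0 H
  atom 3: C, bond orders sum to 2 (valence 4) → 2 H
  atom 4: C, bond orders sum to 3 (valence 4) → 1 H
  atom 5: O, bond orders sum to 1 (valence 2) → 1 H
  atom 6: C, bond orders sum to 2 (valence 4) → 2 H
  atom 7: C, bond orders sum to 2 (valence 4) → 2 H
  atom 8: C, bond orders sum to 3 (valence 4) → 1 H
  atom 9: O, bond orders sum to 1 (valence 2) → 1 H
  atom 10: C, bond orders sum to 2 (valence 4) → 2 H
  atom 11: Cl (halogen, monovalent) → 0 H
  atom 12: C, bond orders sum to 2 (valence 4) → 2 H
  atom 13: C, bond orders sum to 3 (valence 4) → 1 H
  atom 14: C, bond orders sum to 3 (valence 4) → 1 H
  atom 15: N, bond orders sum to 1 (valence 3) → 2 H
  atom 16: C, bond orders sum to 1 (valence 4) → 3 H
  atom 17: C, bond orders sum to 4 (valence 4) → 0 H
  atom 18: O, bond orders sum to 2 (valence 2) → 0 H
  atom 19: O, bond orders sum to 2 (valence 2) → 0 H
  atom 20: C, bond orders sum to 1 (valence 4) → 3 H
Totals → C:13, H:24, Cl:1, N:1, O:5.

C13H24ClNO5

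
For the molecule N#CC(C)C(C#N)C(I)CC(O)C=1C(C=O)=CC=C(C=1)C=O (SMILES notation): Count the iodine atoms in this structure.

1

Scan the SMILES for I atoms (remember two-letter symbols like Cl and Br are single atoms).
Iodine count: 1.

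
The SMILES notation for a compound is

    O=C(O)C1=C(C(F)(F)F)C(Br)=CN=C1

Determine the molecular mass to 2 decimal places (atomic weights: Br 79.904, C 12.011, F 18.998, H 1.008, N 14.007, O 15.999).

First, the molecular formula is C7H3BrF3NO2 (counting implicit H from valence).
  Br: 1 × 79.904 = 79.904
  C: 7 × 12.011 = 84.077
  F: 3 × 18.998 = 56.994
  H: 3 × 1.008 = 3.024
  N: 1 × 14.007 = 14.007
  O: 2 × 15.999 = 31.998
Sum: 1×79.904 + 7×12.011 + 3×18.998 + 3×1.008 + 1×14.007 + 2×15.999 = 270.004 → 270.00 g/mol.

270.00 g/mol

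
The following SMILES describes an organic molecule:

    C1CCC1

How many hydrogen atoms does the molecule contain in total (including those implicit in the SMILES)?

8

Walk through each heavy atom and fill implicit hydrogens from standard valence (C 4, N 3, O 2, S 2, halogen 1):
  atom 1: C, bond orders sum to 2 (valence 4) → 2 H
  atom 2: C, bond orders sum to 2 (valence 4) → 2 H
  atom 3: C, bond orders sum to 2 (valence 4) → 2 H
  atom 4: C, bond orders sum to 2 (valence 4) → 2 H
Total hydrogens: 8.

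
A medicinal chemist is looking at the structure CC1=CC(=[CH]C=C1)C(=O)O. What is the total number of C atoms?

Count every carbon token in the SMILES (each C, including those in ring-closure positions and inside branches).
Carbon count: 8.

8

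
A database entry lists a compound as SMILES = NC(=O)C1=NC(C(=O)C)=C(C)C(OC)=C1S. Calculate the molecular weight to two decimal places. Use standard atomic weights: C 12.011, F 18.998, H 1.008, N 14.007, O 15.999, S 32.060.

240.28 g/mol

First, the molecular formula is C10H12N2O3S (counting implicit H from valence).
  C: 10 × 12.011 = 120.110
  H: 12 × 1.008 = 12.096
  N: 2 × 14.007 = 28.014
  O: 3 × 15.999 = 47.997
  S: 1 × 32.060 = 32.060
Sum: 10×12.011 + 12×1.008 + 2×14.007 + 3×15.999 + 1×32.060 = 240.277 → 240.28 g/mol.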